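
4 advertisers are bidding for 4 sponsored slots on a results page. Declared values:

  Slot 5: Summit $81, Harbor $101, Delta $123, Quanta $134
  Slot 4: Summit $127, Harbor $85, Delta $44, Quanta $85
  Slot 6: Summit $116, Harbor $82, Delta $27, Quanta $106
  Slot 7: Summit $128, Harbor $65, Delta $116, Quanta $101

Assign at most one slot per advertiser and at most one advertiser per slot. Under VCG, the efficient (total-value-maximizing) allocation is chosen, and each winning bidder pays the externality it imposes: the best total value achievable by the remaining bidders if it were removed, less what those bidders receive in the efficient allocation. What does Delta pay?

Efficient allocation: Summit→Slot 4 ($127), Harbor→Slot 6 ($82), Delta→Slot 7 ($116), Quanta→Slot 5 ($134); total welfare W = $459.
Delta receives Slot 7 at value $116, so the others get W − 116 = $343.
Without Delta: best allocation of the remaining 3 bidders over all 4 slots is Summit→Slot 7 ($128), Harbor→Slot 4 ($85), Quanta→Slot 5 ($134), total $347.
VCG payment = (others' best without Delta) − (others' welfare with Delta) = 347 − 343 = $4.

Delta pays $4.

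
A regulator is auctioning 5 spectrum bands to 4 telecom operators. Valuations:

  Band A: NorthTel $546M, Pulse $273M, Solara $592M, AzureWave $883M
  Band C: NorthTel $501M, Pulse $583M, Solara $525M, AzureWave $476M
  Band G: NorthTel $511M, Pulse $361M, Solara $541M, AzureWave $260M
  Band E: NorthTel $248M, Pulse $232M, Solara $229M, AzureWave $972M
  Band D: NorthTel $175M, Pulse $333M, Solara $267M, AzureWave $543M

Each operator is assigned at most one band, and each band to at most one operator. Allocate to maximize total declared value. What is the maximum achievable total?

Maximum total: $2658M

Optimal: NorthTel→Band G ($511M), Pulse→Band C ($583M), Solara→Band A ($592M), AzureWave→Band E ($972M) — total 511+583+592+972 = $2658M.
Row-greedy (each operator in turn takes its best remaining band) gives $2642M, worse by 16.
No other one-to-one assignment exceeds $2658M.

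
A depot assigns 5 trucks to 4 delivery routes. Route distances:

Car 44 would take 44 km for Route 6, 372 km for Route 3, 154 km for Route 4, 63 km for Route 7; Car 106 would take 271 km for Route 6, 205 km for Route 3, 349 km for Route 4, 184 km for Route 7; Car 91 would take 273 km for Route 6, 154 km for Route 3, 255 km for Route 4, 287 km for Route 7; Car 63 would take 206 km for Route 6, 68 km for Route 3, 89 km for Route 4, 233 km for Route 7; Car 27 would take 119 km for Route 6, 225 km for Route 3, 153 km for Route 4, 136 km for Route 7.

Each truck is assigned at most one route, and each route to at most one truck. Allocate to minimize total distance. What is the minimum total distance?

Optimal: Car 44→Route 6 (44 km), Car 91→Route 3 (154 km), Car 63→Route 4 (89 km), Car 27→Route 7 (136 km) — total 44+154+89+136 = 423 km.
Every other assignment is strictly worse.

Min total: 423 km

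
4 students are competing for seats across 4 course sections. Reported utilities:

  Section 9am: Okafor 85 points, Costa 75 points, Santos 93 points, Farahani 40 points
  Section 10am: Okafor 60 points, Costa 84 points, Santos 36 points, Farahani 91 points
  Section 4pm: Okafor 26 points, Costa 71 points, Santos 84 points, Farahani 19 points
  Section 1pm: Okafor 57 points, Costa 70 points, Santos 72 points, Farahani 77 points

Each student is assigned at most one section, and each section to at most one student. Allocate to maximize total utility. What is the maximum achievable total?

Max total: 330 points

This is a one-to-one assignment (maximum-weight bipartite matching).
Optimal: Okafor→Section 9am (85 points), Costa→Section 10am (84 points), Santos→Section 4pm (84 points), Farahani→Section 1pm (77 points) — total 85+84+84+77 = 330 points.
Column-greedy (each section in turn goes to its best remaining student) gives 312 points, worse by 18.
Checked against all permutations: 330 points is optimal.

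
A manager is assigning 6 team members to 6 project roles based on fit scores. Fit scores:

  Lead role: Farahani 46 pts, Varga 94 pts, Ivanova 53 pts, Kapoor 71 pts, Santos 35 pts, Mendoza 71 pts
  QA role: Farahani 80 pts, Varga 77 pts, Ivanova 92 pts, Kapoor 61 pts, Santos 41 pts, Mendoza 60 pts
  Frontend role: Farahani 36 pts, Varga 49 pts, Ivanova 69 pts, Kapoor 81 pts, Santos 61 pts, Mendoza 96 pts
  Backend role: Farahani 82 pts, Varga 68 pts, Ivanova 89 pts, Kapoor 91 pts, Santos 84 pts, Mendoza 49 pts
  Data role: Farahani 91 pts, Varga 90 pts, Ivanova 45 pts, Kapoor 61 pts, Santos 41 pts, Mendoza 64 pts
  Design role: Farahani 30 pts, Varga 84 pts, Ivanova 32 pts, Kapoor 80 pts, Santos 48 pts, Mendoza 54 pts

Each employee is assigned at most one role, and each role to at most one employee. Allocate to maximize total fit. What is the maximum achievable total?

Max total: 537 pts

Optimal: Farahani→Data role (91 pts), Varga→Lead role (94 pts), Ivanova→QA role (92 pts), Kapoor→Design role (80 pts), Santos→Backend role (84 pts), Mendoza→Frontend role (96 pts) — total 91+94+92+80+84+96 = 537 pts.
Row-greedy (each employee in turn takes its best remaining role) gives 483 pts, worse by 54.
Next-best assignment: Farahani→Data role, Varga→Design role, Ivanova→QA role, Kapoor→Lead role, Santos→Backend role, Mendoza→Frontend role = 518 pts.
Checked against all permutations: 537 pts is optimal.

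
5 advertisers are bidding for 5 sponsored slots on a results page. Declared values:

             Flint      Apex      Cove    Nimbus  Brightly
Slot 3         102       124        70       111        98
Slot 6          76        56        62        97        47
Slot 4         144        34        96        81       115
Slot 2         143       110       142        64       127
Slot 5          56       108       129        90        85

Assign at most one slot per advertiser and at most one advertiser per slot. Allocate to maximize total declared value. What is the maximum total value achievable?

Treat this as an assignment problem: match each advertiser to one slot.
Optimal: Flint→Slot 4 ($144), Apex→Slot 3 ($124), Cove→Slot 5 ($129), Nimbus→Slot 6 ($97), Brightly→Slot 2 ($127) — total 144+124+129+97+127 = $621.
Column-greedy (each slot in turn goes to its best remaining advertiser) gives $592, worse by 29.
Next-best assignment: Flint→Slot 2, Apex→Slot 3, Cove→Slot 5, Nimbus→Slot 6, Brightly→Slot 4 = $608.

Maximum total: $621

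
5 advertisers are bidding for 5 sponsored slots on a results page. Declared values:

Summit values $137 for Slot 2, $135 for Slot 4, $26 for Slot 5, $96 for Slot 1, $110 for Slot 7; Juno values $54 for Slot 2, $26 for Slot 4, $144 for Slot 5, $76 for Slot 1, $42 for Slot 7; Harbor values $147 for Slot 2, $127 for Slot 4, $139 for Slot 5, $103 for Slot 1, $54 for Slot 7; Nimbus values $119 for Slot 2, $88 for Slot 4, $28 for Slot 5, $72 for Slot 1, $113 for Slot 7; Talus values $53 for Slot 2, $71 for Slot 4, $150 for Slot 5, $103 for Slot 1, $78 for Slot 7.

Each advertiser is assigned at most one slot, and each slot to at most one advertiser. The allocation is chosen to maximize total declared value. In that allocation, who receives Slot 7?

Treat this as an assignment problem: match each advertiser to one slot.
Optimal: Summit→Slot 4 ($135), Juno→Slot 5 ($144), Harbor→Slot 2 ($147), Nimbus→Slot 7 ($113), Talus→Slot 1 ($103) — total 135+144+147+113+103 = $642.
Max-entry greedy (repeatedly take the single best remaining cell) gives $621, worse by 21.
Next-best assignment: Summit→Slot 2, Juno→Slot 5, Harbor→Slot 4, Nimbus→Slot 7, Talus→Slot 1 = $624.
Nimbus's own top slot is Slot 2 ($119), but forcing Nimbus→Slot 2 and reassigning the rest optimally gives only $603 — worse by 39.

Nimbus receives Slot 7.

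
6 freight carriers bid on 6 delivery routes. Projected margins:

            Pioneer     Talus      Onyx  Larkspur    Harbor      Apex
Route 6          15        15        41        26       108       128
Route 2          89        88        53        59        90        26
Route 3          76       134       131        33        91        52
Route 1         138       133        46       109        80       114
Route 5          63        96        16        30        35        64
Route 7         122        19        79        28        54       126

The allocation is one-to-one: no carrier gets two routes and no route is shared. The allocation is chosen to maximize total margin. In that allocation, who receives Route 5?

Treat this as an assignment problem: match each carrier to one route.
Optimal: Pioneer→Route 7 ($122k), Talus→Route 5 ($96k), Onyx→Route 3 ($131k), Larkspur→Route 1 ($109k), Harbor→Route 2 ($90k), Apex→Route 6 ($128k) — total 122+96+131+109+90+128 = $676k.
Column-greedy (each route in turn goes to its best remaining carrier) gives $599k, worse by 77.
No other one-to-one assignment exceeds $676k.
Talus's own top route is Route 3 ($134k), but forcing Talus→Route 3 and reassigning the rest optimally gives only $603k — worse by 73.

Talus receives Route 5.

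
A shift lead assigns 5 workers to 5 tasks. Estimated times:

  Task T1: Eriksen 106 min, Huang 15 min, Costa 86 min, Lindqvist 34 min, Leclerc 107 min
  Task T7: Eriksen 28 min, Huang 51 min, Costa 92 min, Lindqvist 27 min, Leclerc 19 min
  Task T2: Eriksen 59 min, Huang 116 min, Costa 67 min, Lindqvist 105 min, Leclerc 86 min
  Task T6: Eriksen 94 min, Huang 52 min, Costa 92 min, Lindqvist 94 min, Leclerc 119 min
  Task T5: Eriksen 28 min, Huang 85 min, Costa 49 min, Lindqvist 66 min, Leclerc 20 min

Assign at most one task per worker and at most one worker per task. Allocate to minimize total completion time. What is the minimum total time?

Optimal: Eriksen→Task T5 (28 min), Huang→Task T6 (52 min), Costa→Task T2 (67 min), Lindqvist→Task T1 (34 min), Leclerc→Task T7 (19 min) — total 28+52+67+34+19 = 200 min.
Column-greedy (each task in turn goes to its cheapest remaining worker) gives 251 min, worse by 51.

Min total: 200 min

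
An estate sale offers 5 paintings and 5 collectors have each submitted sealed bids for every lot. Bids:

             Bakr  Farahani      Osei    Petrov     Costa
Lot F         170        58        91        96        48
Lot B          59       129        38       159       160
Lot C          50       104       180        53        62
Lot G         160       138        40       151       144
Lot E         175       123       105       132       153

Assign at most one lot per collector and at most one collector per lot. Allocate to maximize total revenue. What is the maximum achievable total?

Maximum total: $800

This is the linear assignment problem.
Optimal: Bakr→Lot F ($170), Farahani→Lot G ($138), Osei→Lot C ($180), Petrov→Lot B ($159), Costa→Lot E ($153) — total 170+138+180+159+153 = $800.
Row-greedy (each collector in turn takes its best remaining lot) gives $700, worse by 100.
Next-best assignment: Bakr→Lot F, Farahani→Lot E, Osei→Lot C, Petrov→Lot G, Costa→Lot B = $784.
Checked against all permutations: $800 is optimal.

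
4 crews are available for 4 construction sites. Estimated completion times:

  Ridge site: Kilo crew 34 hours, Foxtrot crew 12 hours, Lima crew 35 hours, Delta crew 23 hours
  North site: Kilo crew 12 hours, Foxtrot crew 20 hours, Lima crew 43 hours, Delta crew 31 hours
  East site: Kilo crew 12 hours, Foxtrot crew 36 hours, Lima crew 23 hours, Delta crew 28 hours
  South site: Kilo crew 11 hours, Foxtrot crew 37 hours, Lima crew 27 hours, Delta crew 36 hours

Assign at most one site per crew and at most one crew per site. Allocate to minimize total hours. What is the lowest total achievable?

Optimal: Kilo crew→South site (11 hours), Foxtrot crew→Ridge site (12 hours), Lima crew→East site (23 hours), Delta crew→North site (31 hours) — total 11+12+23+31 = 77 hours.
Column-greedy (each site in turn goes to its cheapest remaining crew) gives 83 hours, worse by 6.
Swapping Foxtrot crew↔Lima crew (Foxtrot crew→East site 36 hours, Lima crew→Ridge site 35 hours) adds 36.

Minimum total: 77 hours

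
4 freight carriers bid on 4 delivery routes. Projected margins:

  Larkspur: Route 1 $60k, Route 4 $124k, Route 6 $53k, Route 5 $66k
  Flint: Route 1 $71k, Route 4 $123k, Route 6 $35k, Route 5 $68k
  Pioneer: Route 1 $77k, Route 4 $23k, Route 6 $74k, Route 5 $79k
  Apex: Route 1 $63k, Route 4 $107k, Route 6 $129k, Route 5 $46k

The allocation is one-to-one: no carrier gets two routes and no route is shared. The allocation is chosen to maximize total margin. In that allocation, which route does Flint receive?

Optimal: Larkspur→Route 4 ($124k), Flint→Route 1 ($71k), Pioneer→Route 5 ($79k), Apex→Route 6 ($129k) — total 124+71+79+129 = $403k.
Column-greedy (each route in turn goes to its best remaining carrier) gives $398k, worse by 5.
Swapping Larkspur↔Apex (Larkspur→Route 6 $53k, Apex→Route 4 $107k) loses 93.
Every other assignment is strictly worse.
Flint's own top route is Route 4 ($123k), but forcing Flint→Route 4 and reassigning the rest optimally gives only $395k — worse by 8.

Flint receives Route 1.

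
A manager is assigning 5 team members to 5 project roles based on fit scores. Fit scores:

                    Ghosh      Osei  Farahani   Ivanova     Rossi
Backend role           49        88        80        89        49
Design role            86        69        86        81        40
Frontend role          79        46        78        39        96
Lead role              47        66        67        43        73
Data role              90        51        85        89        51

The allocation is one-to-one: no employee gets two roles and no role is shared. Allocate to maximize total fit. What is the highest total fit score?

Max total: 427 pts

Optimal: Ghosh→Data role (90 pts), Osei→Lead role (66 pts), Farahani→Design role (86 pts), Ivanova→Backend role (89 pts), Rossi→Frontend role (96 pts) — total 90+66+86+89+96 = 427 pts.
Row-greedy (each employee in turn takes its best remaining role) gives 403 pts, worse by 24.
Next-best assignment: Ghosh→Design role, Osei→Backend role, Farahani→Lead role, Ivanova→Data role, Rossi→Frontend role = 426 pts.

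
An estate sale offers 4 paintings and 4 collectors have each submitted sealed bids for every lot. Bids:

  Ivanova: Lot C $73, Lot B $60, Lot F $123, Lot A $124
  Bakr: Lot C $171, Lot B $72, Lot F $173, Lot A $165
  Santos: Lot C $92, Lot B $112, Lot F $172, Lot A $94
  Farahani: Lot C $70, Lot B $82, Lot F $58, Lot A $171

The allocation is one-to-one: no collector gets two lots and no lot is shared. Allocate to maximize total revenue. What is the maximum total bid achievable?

This is a one-to-one assignment (maximum-weight bipartite matching).
Optimal: Ivanova→Lot F ($123), Bakr→Lot C ($171), Santos→Lot B ($112), Farahani→Lot A ($171) — total 123+171+112+171 = $577.
Max-entry greedy (repeatedly take the single best remaining cell) gives $529, worse by 48.
Next-best assignment: Ivanova→Lot B, Bakr→Lot C, Santos→Lot F, Farahani→Lot A = $574.
Every other assignment is strictly worse.

Maximum total: $577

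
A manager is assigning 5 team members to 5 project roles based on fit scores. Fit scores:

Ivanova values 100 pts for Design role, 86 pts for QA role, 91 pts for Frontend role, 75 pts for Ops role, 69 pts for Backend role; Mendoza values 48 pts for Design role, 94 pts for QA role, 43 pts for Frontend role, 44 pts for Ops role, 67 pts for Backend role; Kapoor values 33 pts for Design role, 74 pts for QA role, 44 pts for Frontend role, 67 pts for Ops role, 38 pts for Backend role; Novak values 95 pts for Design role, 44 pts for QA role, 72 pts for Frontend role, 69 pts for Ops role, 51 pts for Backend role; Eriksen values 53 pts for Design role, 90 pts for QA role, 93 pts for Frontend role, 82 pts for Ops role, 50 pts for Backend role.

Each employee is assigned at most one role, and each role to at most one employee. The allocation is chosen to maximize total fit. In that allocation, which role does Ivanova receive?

Optimal: Ivanova→Backend role (69 pts), Mendoza→QA role (94 pts), Kapoor→Ops role (67 pts), Novak→Design role (95 pts), Eriksen→Frontend role (93 pts) — total 69+94+67+95+93 = 418 pts.
Column-greedy (each role in turn goes to its best remaining employee) gives 394 pts, worse by 24.
Next-best assignment: Ivanova→Frontend role, Mendoza→Backend role, Kapoor→Ops role, Novak→Design role, Eriksen→QA role = 410 pts.
Swapping Mendoza↔Eriksen (Mendoza→Frontend role 43 pts, Eriksen→QA role 90 pts) loses 54.
Ivanova's own top role is Design role (100 pts), but forcing Ivanova→Design role and reassigning the rest optimally gives only 405 pts — worse by 13.

Ivanova receives Backend role.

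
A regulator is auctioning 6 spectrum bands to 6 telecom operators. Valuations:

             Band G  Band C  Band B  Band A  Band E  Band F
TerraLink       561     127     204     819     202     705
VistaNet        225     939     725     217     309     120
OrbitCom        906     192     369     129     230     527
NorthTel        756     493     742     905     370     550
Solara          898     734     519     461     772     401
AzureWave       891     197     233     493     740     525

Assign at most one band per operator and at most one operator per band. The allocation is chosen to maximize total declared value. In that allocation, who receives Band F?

TerraLink receives Band F.

Optimal: TerraLink→Band F ($705M), VistaNet→Band B ($725M), OrbitCom→Band G ($906M), NorthTel→Band A ($905M), Solara→Band C ($734M), AzureWave→Band E ($740M) — total 705+725+906+905+734+740 = $4715M.
Row-greedy (each operator in turn takes its best remaining band) gives $4703M, worse by 12.
TerraLink's own top band is Band A ($819M), but forcing TerraLink→Band A and reassigning the rest optimally gives only $4703M — worse by 12.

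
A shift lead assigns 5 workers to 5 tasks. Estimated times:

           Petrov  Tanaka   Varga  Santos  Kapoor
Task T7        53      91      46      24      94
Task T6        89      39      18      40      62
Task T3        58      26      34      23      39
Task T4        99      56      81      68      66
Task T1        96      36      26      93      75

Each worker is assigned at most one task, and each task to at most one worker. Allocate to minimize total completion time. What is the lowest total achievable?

Minimum total: 196 min

Treat this as an assignment problem: match each worker to one task.
Optimal: Petrov→Task T7 (53 min), Tanaka→Task T1 (36 min), Varga→Task T6 (18 min), Santos→Task T3 (23 min), Kapoor→Task T4 (66 min) — total 53+36+18+23+66 = 196 min.
Row-greedy (each worker in turn takes its cheapest remaining task) gives 240 min, worse by 44.
Swapping Santos↔Petrov (Santos→Task T7 24 min, Petrov→Task T3 58 min) adds 6.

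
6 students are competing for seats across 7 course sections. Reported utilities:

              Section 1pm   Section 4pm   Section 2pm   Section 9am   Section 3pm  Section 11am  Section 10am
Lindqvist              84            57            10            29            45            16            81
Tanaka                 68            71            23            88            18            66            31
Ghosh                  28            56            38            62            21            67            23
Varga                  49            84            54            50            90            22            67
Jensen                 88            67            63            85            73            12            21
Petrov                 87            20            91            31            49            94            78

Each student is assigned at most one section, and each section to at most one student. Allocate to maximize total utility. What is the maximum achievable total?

Max total: 505 points

This is a one-to-one assignment (maximum-weight bipartite matching).
Optimal: Lindqvist→Section 10am (81 points), Tanaka→Section 9am (88 points), Ghosh→Section 11am (67 points), Varga→Section 3pm (90 points), Jensen→Section 1pm (88 points), Petrov→Section 2pm (91 points) — total 81+88+67+90+88+91 = 505 points.
No other one-to-one assignment exceeds 505 points.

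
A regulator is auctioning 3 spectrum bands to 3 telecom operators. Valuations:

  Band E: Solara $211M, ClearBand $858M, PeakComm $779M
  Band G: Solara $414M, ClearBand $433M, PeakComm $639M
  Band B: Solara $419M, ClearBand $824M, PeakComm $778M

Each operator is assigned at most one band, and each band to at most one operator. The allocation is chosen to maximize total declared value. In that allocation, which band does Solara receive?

Solara receives Band G.

Optimal: Solara→Band G ($414M), ClearBand→Band E ($858M), PeakComm→Band B ($778M) — total 414+858+778 = $2050M.
Swapping ClearBand↔Solara (ClearBand→Band G $433M, Solara→Band E $211M) loses 628.
Solara's own top band is Band B ($419M), but forcing Solara→Band B and reassigning the rest optimally gives only $1916M — worse by 134.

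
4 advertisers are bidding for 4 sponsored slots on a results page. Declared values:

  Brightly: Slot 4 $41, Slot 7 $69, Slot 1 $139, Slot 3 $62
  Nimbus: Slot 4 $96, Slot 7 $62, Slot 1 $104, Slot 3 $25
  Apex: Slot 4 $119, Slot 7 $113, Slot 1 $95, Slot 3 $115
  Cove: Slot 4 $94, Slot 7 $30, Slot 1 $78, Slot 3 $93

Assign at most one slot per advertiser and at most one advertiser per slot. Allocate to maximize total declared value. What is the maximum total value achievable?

Max total: $441

Optimal: Brightly→Slot 1 ($139), Nimbus→Slot 4 ($96), Apex→Slot 7 ($113), Cove→Slot 3 ($93) — total 139+96+113+93 = $441.
Max-entry greedy (repeatedly take the single best remaining cell) gives $413, worse by 28.
Next-best assignment: Brightly→Slot 1, Nimbus→Slot 7, Apex→Slot 4, Cove→Slot 3 = $413.
Swapping Apex↔Cove (Apex→Slot 3 $115, Cove→Slot 7 $30) loses 61.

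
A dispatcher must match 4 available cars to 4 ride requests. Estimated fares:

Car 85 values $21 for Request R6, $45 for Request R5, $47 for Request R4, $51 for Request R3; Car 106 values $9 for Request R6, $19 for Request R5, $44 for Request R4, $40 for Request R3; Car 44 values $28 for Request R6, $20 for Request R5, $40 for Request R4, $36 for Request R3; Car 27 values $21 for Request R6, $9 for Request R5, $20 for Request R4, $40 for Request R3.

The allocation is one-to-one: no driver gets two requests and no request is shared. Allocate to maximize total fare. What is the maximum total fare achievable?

Optimal: Car 85→Request R5 ($45), Car 106→Request R4 ($44), Car 44→Request R6 ($28), Car 27→Request R3 ($40) — total 45+44+28+40 = $157.
Max-entry greedy (repeatedly take the single best remaining cell) gives $132, worse by 25.
Next-best assignment: Car 85→Request R5, Car 106→Request R4, Car 44→Request R3, Car 27→Request R6 = $146.

Maximum total: $157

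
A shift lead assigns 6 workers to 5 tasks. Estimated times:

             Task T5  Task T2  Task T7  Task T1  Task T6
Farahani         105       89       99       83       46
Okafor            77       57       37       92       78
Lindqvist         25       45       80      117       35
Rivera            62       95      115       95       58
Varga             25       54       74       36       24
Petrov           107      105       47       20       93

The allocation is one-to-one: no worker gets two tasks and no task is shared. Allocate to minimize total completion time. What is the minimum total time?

Optimal: Varga→Task T5 (25 min), Lindqvist→Task T2 (45 min), Okafor→Task T7 (37 min), Petrov→Task T1 (20 min), Farahani→Task T6 (46 min) — total 25+45+37+20+46 = 173 min.
Min-entry greedy (repeatedly take the single cheapest remaining cell) gives 195 min, worse by 22.

Minimum total: 173 min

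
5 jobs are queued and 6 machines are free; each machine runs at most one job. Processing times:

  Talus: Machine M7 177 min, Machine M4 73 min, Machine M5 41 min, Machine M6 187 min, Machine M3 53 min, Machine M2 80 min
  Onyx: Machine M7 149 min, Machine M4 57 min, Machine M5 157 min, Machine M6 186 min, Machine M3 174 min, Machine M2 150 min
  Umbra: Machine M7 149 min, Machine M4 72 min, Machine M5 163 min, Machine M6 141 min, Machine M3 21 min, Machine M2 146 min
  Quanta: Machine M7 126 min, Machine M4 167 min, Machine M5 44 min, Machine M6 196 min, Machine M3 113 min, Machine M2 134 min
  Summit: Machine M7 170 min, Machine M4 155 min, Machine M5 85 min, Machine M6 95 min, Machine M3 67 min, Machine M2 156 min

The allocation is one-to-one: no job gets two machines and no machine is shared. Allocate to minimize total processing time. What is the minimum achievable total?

Minimum total: 297 min

This is the linear assignment problem.
Optimal: Talus→Machine M2 (80 min), Onyx→Machine M4 (57 min), Umbra→Machine M3 (21 min), Quanta→Machine M5 (44 min), Summit→Machine M6 (95 min) — total 80+57+21+44+95 = 297 min.
Row-greedy (each job in turn takes its cheapest remaining machine) gives 340 min, worse by 43.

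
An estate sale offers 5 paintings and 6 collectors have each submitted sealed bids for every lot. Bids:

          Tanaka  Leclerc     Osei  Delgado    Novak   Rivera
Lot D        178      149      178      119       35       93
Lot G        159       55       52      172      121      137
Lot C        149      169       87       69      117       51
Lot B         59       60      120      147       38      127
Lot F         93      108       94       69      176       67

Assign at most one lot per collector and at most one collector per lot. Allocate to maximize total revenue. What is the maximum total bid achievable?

Max total: $829

Optimal: Osei→Lot D ($178), Tanaka→Lot G ($159), Leclerc→Lot C ($169), Delgado→Lot B ($147), Novak→Lot F ($176) — total 178+159+169+147+176 = $829.
Column-greedy (each lot in turn goes to its best remaining collector) gives $822, worse by 7.
Swapping Delgado↔Novak (Delgado→Lot F $69, Novak→Lot B $38) loses 216.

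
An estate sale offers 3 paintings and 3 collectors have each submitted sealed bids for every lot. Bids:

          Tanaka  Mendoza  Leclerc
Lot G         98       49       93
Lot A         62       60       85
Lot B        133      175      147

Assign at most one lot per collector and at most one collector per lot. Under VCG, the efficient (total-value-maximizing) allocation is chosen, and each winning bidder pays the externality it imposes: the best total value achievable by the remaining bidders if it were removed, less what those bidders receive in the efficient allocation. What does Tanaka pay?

Tanaka pays $8.

Efficient allocation: Tanaka→Lot G ($98), Mendoza→Lot B ($175), Leclerc→Lot A ($85); total welfare W = $358.
Tanaka receives Lot G at value $98, so the others get W − 98 = $260.
Without Tanaka: best allocation of the remaining 2 bidders over all 3 lots is Mendoza→Lot B ($175), Leclerc→Lot G ($93), total $268.
VCG payment = (others' best without Tanaka) − (others' welfare with Tanaka) = 268 − 260 = $8.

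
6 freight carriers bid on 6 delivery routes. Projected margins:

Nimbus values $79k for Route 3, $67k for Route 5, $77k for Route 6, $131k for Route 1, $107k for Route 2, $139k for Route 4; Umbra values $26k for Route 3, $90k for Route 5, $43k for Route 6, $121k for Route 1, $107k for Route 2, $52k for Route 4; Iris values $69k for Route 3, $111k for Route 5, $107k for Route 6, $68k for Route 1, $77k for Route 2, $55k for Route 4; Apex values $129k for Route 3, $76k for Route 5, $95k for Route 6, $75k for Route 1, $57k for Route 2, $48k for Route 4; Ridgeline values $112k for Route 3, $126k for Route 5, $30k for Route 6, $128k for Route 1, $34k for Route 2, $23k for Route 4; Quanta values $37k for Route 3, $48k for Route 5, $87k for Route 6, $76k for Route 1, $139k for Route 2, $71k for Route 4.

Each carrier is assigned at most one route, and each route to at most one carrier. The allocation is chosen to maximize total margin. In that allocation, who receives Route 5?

This is a one-to-one assignment (maximum-weight bipartite matching).
Optimal: Nimbus→Route 4 ($139k), Umbra→Route 1 ($121k), Iris→Route 6 ($107k), Apex→Route 3 ($129k), Ridgeline→Route 5 ($126k), Quanta→Route 2 ($139k) — total 139+121+107+129+126+139 = $761k.
Row-greedy (each carrier in turn takes its best remaining route) gives $621k, worse by 140.
Next-best assignment: Nimbus→Route 4, Umbra→Route 5, Iris→Route 6, Apex→Route 3, Ridgeline→Route 1, Quanta→Route 2 = $732k.
Ridgeline's own top route is Route 1 ($128k), but forcing Ridgeline→Route 1 and reassigning the rest optimally gives only $732k — worse by 29.

Ridgeline receives Route 5.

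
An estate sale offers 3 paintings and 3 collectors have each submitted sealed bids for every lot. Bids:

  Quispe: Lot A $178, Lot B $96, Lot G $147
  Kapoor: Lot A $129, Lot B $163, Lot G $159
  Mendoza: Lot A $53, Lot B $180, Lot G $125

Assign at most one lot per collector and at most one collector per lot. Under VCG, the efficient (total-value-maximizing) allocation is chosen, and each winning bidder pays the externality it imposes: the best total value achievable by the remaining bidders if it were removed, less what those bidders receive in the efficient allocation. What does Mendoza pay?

Efficient allocation: Quispe→Lot A ($178), Kapoor→Lot G ($159), Mendoza→Lot B ($180); total welfare W = $517.
Mendoza receives Lot B at value $180, so the others get W − 180 = $337.
Without Mendoza: best allocation of the remaining 2 bidders over all 3 lots is Quispe→Lot A ($178), Kapoor→Lot B ($163), total $341.
VCG payment = (others' best without Mendoza) − (others' welfare with Mendoza) = 341 − 337 = $4.

Mendoza pays $4.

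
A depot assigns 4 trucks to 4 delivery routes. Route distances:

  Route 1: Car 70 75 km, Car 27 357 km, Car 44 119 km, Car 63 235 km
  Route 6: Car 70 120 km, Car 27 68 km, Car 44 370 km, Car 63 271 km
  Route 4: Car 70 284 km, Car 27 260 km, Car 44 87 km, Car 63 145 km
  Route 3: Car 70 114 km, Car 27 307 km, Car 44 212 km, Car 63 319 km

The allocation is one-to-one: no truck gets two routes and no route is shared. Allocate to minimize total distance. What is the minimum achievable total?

Minimum total: 446 km

Optimal: Car 70→Route 3 (114 km), Car 27→Route 6 (68 km), Car 44→Route 1 (119 km), Car 63→Route 4 (145 km) — total 114+68+119+145 = 446 km.
Min-entry greedy (repeatedly take the single cheapest remaining cell) gives 549 km, worse by 103.
Next-best assignment: Car 70→Route 1, Car 27→Route 6, Car 44→Route 3, Car 63→Route 4 = 500 km.
No other one-to-one assignment undercuts 446 km.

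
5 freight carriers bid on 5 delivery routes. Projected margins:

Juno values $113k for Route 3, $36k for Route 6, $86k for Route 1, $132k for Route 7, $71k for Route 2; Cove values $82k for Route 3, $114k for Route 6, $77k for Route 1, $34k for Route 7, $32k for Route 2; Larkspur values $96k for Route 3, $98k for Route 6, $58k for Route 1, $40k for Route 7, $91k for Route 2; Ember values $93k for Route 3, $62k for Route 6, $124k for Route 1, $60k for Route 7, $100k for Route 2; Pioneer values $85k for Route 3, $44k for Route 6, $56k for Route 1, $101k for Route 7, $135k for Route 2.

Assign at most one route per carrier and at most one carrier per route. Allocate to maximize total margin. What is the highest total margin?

Maximum total: $601k

Optimal: Juno→Route 7 ($132k), Cove→Route 6 ($114k), Larkspur→Route 3 ($96k), Ember→Route 1 ($124k), Pioneer→Route 2 ($135k) — total 132+114+96+124+135 = $601k.
Column-greedy (each route in turn goes to its best remaining carrier) gives $543k, worse by 58.
No other one-to-one assignment exceeds $601k.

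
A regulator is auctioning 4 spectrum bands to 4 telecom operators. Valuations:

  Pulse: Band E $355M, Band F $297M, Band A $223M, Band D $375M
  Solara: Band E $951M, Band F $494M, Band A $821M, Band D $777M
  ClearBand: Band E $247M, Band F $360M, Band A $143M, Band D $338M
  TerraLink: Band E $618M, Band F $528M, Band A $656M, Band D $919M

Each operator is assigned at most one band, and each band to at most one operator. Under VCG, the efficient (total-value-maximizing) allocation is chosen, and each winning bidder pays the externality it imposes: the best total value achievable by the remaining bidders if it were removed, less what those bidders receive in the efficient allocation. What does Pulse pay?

Efficient allocation: Pulse→Band E ($355M), Solara→Band A ($821M), ClearBand→Band F ($360M), TerraLink→Band D ($919M); total welfare W = $2455M.
Pulse receives Band E at value $355M, so the others get W − 355 = $2100M.
Without Pulse: best allocation of the remaining 3 bidders over all 4 bands is Solara→Band E ($951M), ClearBand→Band F ($360M), TerraLink→Band D ($919M), total $2230M.
VCG payment = (others' best without Pulse) − (others' welfare with Pulse) = 2230 − 2100 = $130M.

Pulse pays $130M.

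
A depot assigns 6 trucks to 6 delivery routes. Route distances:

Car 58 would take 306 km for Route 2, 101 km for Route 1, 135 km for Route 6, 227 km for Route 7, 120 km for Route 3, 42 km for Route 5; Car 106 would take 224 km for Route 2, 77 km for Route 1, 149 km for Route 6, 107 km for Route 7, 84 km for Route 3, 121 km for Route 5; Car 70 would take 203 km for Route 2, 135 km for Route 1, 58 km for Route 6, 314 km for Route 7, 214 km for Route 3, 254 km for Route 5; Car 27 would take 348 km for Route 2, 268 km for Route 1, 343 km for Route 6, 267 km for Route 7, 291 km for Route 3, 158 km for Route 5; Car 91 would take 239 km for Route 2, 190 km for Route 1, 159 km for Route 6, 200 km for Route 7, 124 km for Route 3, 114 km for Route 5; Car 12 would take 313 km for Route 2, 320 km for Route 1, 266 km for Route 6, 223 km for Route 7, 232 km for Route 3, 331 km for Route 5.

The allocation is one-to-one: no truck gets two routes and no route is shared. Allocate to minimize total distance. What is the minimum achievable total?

Minimum total: 861 km

Optimal: Car 58→Route 1 (101 km), Car 106→Route 7 (107 km), Car 70→Route 6 (58 km), Car 27→Route 5 (158 km), Car 91→Route 3 (124 km), Car 12→Route 2 (313 km) — total 101+107+58+158+124+313 = 861 km.
Min-entry greedy (repeatedly take the single cheapest remaining cell) gives 872 km, worse by 11.
Swapping Car 12↔Car 27 (Car 12→Route 5 331 km, Car 27→Route 2 348 km) adds 208.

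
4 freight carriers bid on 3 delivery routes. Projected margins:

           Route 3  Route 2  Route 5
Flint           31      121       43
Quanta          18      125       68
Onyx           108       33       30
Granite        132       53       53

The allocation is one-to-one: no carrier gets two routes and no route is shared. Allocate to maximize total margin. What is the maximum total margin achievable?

Maximum total: $321k

This is a one-to-one assignment (maximum-weight bipartite matching).
Optimal: Granite→Route 3 ($132k), Flint→Route 2 ($121k), Quanta→Route 5 ($68k) — total 132+121+68 = $321k.
Column-greedy (each route in turn goes to its best remaining carrier) gives $300k, worse by 21.
Checked against all permutations: $321k is optimal.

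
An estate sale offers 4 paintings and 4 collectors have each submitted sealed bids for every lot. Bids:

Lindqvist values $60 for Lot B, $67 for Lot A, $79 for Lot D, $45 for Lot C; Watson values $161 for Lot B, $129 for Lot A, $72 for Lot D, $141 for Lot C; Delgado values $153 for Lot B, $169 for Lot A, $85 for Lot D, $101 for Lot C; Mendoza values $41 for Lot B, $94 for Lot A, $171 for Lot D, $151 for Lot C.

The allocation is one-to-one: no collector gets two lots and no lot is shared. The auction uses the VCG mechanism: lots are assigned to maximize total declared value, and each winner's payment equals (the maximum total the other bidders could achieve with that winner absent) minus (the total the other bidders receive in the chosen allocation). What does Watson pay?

Efficient allocation: Lindqvist→Lot D ($79), Watson→Lot B ($161), Delgado→Lot A ($169), Mendoza→Lot C ($151); total welfare W = $560.
Watson receives Lot B at value $161, so the others get W − 161 = $399.
Without Watson: best allocation of the remaining 3 bidders over all 4 lots is Lindqvist→Lot B ($60), Delgado→Lot A ($169), Mendoza→Lot D ($171), total $400.
VCG payment = (others' best without Watson) − (others' welfare with Watson) = 400 − 399 = $1.

Watson pays $1.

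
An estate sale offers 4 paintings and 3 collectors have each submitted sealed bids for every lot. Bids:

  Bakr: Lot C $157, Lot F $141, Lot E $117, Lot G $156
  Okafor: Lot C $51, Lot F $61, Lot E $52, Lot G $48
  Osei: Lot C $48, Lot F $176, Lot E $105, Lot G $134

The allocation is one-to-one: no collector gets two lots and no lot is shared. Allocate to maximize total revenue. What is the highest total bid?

Maximum total: $385

Optimal: Bakr→Lot C ($157), Okafor→Lot E ($52), Osei→Lot F ($176) — total 157+52+176 = $385.
Row-greedy (each collector in turn takes its best remaining lot) gives $352, worse by 33.
Swapping Okafor↔Osei (Okafor→Lot F $61, Osei→Lot E $105) loses 62.
Every other assignment is strictly worse.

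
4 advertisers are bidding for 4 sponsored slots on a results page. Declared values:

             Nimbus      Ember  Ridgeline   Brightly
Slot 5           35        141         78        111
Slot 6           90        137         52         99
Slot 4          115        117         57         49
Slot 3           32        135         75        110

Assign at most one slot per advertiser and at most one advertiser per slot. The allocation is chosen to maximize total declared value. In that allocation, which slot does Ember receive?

Optimal: Nimbus→Slot 4 ($115), Ember→Slot 6 ($137), Ridgeline→Slot 5 ($78), Brightly→Slot 3 ($110) — total 115+137+78+110 = $440.
Max-entry greedy (repeatedly take the single best remaining cell) gives $418, worse by 22.
Next-best assignment: Nimbus→Slot 4, Ember→Slot 6, Ridgeline→Slot 3, Brightly→Slot 5 = $438.
Ember's own top slot is Slot 5 ($141), but forcing Ember→Slot 5 and reassigning the rest optimally gives only $430 — worse by 10.

Ember receives Slot 6.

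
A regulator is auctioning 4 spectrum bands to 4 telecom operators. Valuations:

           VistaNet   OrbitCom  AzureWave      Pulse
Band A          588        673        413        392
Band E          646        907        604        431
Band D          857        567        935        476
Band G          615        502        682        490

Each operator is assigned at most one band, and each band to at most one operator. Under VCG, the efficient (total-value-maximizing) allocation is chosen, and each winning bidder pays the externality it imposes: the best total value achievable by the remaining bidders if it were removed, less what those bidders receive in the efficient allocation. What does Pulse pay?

Pulse pays $27M.

Efficient allocation: VistaNet→Band A ($588M), OrbitCom→Band E ($907M), AzureWave→Band D ($935M), Pulse→Band G ($490M); total welfare W = $2920M.
Pulse receives Band G at value $490M, so the others get W − 490 = $2430M.
Without Pulse: best allocation of the remaining 3 bidders over all 4 bands is VistaNet→Band G ($615M), OrbitCom→Band E ($907M), AzureWave→Band D ($935M), total $2457M.
VCG payment = (others' best without Pulse) − (others' welfare with Pulse) = 2457 − 2430 = $27M.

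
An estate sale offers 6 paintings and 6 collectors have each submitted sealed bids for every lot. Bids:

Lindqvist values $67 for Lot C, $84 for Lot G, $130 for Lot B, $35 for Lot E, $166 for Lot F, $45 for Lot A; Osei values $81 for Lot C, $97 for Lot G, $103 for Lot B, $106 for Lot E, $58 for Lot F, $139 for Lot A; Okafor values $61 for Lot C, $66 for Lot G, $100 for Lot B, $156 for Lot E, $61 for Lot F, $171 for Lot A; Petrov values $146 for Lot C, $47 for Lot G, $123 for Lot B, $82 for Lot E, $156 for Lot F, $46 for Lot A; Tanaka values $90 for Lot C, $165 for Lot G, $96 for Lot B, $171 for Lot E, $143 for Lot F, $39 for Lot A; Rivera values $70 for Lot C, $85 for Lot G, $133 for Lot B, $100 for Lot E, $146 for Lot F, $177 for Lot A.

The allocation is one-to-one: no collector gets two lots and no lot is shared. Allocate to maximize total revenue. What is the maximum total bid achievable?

Maximum total: $913

This is a one-to-one assignment (maximum-weight bipartite matching).
Optimal: Lindqvist→Lot F ($166), Osei→Lot B ($103), Okafor→Lot E ($156), Petrov→Lot C ($146), Tanaka→Lot G ($165), Rivera→Lot A ($177) — total 166+103+156+146+165+177 = $913.
Max-entry greedy (repeatedly take the single best remaining cell) gives $829, worse by 84.
No other one-to-one assignment exceeds $913.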